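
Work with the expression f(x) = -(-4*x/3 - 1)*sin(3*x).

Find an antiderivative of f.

A first test for any F(x): its x-derivative must equal f(x) identically.
Check: d/dx[-4*x*cos(3*x)/9 + 4*sin(3*x)/27 - cos(3*x)/3] = 4*x*sin(3*x)/3 + sin(3*x), which equals f(x).

An antiderivative is F(x) = -4*x*cos(3*x)/9 + 4*sin(3*x)/27 - cos(3*x)/3.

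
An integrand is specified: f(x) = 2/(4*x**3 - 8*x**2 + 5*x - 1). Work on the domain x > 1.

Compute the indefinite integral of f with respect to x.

The denominator factors as (x - 1)*(2*x - 1)**2; partial fractions split f into directly integrable pieces: -4/(2*x - 1) - 4/(2*x - 1)**2 + 2/(x - 1).
Check: d/dx[2*log(x - 1) - 2*log(x - 1/2) + 2/(2*x - 1)] = 2/(4*x**3 - 8*x**2 + 5*x - 1) = f(x).

F(x) = 2*log(x - 1) - 2*log(x - 1/2) + 2/(2*x - 1) + C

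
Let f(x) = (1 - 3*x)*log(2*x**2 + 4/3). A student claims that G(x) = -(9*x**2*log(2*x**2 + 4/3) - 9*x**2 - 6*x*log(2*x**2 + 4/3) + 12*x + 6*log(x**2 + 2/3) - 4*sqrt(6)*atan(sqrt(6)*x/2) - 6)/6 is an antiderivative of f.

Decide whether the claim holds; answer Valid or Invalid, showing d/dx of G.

Valid - the claim checks out under differentiation.

d/dx[G] = -3*x*log(x**2 + 2/3) - 3*x*log(2) + log(x**2 + 2/3) + log(2)
This equals f(x) exactly, so the claim holds.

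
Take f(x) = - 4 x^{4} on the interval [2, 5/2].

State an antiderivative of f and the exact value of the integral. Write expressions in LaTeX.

Whatever form F(x) takes, F'(x) = f(x) is non-negotiable.
F(x) = - \frac{4 x^{5}}{5} is an antiderivative of f.
Check: d/dx[- \frac{4 x^{5}}{5}] = - 4 x^{4} = f(x).
F(5/2) = - \frac{625}{8}; F(2) = - \frac{128}{5}.
Integral = F(5/2) - F(2) = - \frac{2101}{40}.

Antiderivative: F(x) = - \frac{4 x^{5}}{5}; value = - \frac{2101}{40}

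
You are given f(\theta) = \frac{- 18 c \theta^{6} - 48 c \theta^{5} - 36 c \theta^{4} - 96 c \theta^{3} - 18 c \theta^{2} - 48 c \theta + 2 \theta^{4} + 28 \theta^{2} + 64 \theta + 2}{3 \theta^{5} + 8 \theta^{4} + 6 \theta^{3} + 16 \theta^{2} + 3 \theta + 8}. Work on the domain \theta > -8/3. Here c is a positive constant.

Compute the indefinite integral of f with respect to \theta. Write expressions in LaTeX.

For F(\theta) to be correct the identity F'(\theta) - f(\theta) = 0 must hold.
Check: d/d\theta[- 3 c \theta^{2} + \frac{2 \log{\left(\frac{3 \theta}{2} + 4 \right)}}{3} - \frac{4}{\theta^{2} + 1}] = \frac{- 18 c \theta^{6} - 48 c \theta^{5} - 36 c \theta^{4} - 96 c \theta^{3} - 18 c \theta^{2} - 48 c \theta + 2 \theta^{4} + 28 \theta^{2} + 64 \theta + 2}{3 \theta^{5} + 8 \theta^{4} + 6 \theta^{3} + 16 \theta^{2} + 3 \theta + 8} = f(\theta).

F(\theta) = - 3 c \theta^{2} + \frac{2 \log{\left(\frac{3 \theta}{2} + 4 \right)}}{3} - \frac{4}{\theta^{2} + 1} + C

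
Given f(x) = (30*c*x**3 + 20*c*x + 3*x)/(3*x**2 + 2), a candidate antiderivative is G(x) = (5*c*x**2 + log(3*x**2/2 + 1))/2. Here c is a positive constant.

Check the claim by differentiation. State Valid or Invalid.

Invalid: d/dx[G] - f = -5*c*x, which is not 0.

d/dx[G] = (15*c*x**3 + 10*c*x + 3*x)/(3*x**2 + 2)
d/dx[G] - f(x) = -5*c*x != 0.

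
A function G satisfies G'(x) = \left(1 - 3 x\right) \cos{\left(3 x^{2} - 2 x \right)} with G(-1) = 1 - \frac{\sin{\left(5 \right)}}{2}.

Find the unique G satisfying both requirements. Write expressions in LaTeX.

G(x) = 1 - \frac{\sin{\left(3 x^{2} - 2 x \right)}}{2}

The substitution u = 3 x^{2} - 2 x works: G'(x) is exactly (dG/du)*(du/dx) for that inner function.
A general antiderivative is - \frac{\sin{\left(3 x^{2} - 2 x \right)}}{2} + C.
The condition gives C = 1 - \frac{\sin{\left(5 \right)}}{2} - (- \frac{\sin{\left(5 \right)}}{2}) = 1.
So G(x) = 1 - \frac{\sin{\left(3 x^{2} - 2 x \right)}}{2}.
Check: d/dx[1 - \frac{\sin{\left(3 x^{2} - 2 x \right)}}{2}] = - 3 x \cos{\left(3 x^{2} - 2 x \right)} + \cos{\left(3 x^{2} - 2 x \right)}, which equals G'(x).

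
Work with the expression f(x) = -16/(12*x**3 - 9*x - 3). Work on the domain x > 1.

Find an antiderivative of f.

An antiderivative is F(x) = (-32*x*log(x - 1) + 32*x*log(x + 1/2) - 16*log(x - 1) + 16*log(x + 1/2) - 48)/(54*x + 27).

The denominator factors as 3*(x - 1)*(2*x + 1)**2; partial fractions split f into directly integrable pieces: 32/(27*(2*x + 1)) + 32/(9*(2*x + 1)**2) - 16/(27*(x - 1)).
Check: d/dx[(-32*x*log(x - 1) + 32*x*log(x + 1/2) - 16*log(x - 1) + 16*log(x + 1/2) - 48)/(54*x + 27)] = -16/(12*x**3 - 9*x - 3) = f(x).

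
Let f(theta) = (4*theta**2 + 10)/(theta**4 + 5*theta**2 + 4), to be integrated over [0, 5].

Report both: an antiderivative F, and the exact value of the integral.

Whatever form F(theta) takes, F'(theta) = f(theta) is non-negotiable.
F(theta) = atan(theta/2) + 2*atan(theta) is an antiderivative of f.
Check: d/dtheta[atan(theta/2) + 2*atan(theta)] = (4*theta**2 + 10)/(theta**4 + 5*theta**2 + 4) = f(theta).
F(5) = atan(5/2) + 2*atan(5); F(0) = 0.
Integral = F(5) - F(0) = atan(5/2) + 2*atan(5).

Antiderivative: F(theta) = atan(theta/2) + 2*atan(theta); value = atan(5/2) + 2*atan(5)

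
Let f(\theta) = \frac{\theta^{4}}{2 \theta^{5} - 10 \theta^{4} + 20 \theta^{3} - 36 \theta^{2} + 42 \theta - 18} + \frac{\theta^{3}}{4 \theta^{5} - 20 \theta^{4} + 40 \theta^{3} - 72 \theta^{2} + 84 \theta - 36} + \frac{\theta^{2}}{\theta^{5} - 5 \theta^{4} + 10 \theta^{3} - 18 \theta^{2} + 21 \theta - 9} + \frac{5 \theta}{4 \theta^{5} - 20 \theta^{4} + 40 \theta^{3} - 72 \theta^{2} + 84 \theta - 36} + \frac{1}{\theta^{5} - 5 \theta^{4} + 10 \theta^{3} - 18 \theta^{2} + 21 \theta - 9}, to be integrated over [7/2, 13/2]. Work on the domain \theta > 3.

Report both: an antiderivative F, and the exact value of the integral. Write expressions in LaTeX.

Factor the denominator (4 \left(\theta - 3\right) \left(\theta - 1\right)^{2} \left(\theta^{2} + 3\right)) and decompose: f = - \frac{\theta - 9}{48 \left(\theta^{2} + 3\right)} - \frac{3}{4 \left(\theta - 1\right)} - \frac{1}{2 \left(\theta - 1\right)^{2}} + \frac{61}{48 \left(\theta - 3\right)}; each piece integrates to a log, atan, or power term.
F(\theta) = \frac{61 \log{\left(\theta - 3 \right)}}{48} - \frac{3 \log{\left(\theta - 1 \right)}}{4} - \frac{\log{\left(\theta^{2} + 3 \right)}}{96} + \frac{\sqrt{3} \operatorname{atan}{\left(\frac{\sqrt{3} \theta}{3} \right)}}{16} + \frac{1}{2 \theta - 2} is an antiderivative of f.
Check: d/d\theta[\frac{61 \log{\left(\theta - 3 \right)}}{48} - \frac{3 \log{\left(\theta - 1 \right)}}{4} - \frac{\log{\left(\theta^{2} + 3 \right)}}{96} + \frac{\sqrt{3} \operatorname{atan}{\left(\frac{\sqrt{3} \theta}{3} \right)}}{16} + \frac{1}{2 \theta - 2}] = \frac{2 \theta^{4} + \theta^{3} + 4 \theta^{2} + 5 \theta + 4}{4 \theta^{5} - 20 \theta^{4} + 40 \theta^{3} - 72 \theta^{2} + 84 \theta - 36}, which equals f(\theta).
F(13/2) = - \frac{3 \log{\left(\frac{11}{2} \right)}}{4} - \frac{\log{\left(\frac{181}{4} \right)}}{96} + \frac{1}{11} + \frac{\sqrt{3} \operatorname{atan}{\left(\frac{13 \sqrt{3}}{6} \right)}}{16} + \frac{61 \log{\left(\frac{7}{2} \right)}}{48}; F(7/2) = - \frac{61 \log{\left(2 \right)}}{48} - \frac{3 \log{\left(\frac{5}{2} \right)}}{4} - \frac{\log{\left(\frac{61}{4} \right)}}{96} + \frac{\sqrt{3} \operatorname{atan}{\left(\frac{7 \sqrt{3}}{6} \right)}}{16} + \frac{1}{5}.
Integral = F(13/2) - F(7/2) = - \frac{3 \log{\left(\frac{11}{2} \right)}}{4} - \frac{\sqrt{3} \operatorname{atan}{\left(\frac{7 \sqrt{3}}{6} \right)}}{16} - \frac{6}{55} - \frac{\log{\left(\frac{181}{4} \right)}}{96} + \frac{\log{\left(\frac{61}{4} \right)}}{96} + \frac{\sqrt{3} \operatorname{atan}{\left(\frac{13 \sqrt{3}}{6} \right)}}{16} + \frac{3 \log{\left(\frac{5}{2} \right)}}{4} + \frac{61 \log{\left(2 \right)}}{48} + \frac{61 \log{\left(\frac{7}{2} \right)}}{48}.

Antiderivative: F(\theta) = \frac{61 \log{\left(\theta - 3 \right)}}{48} - \frac{3 \log{\left(\theta - 1 \right)}}{4} - \frac{\log{\left(\theta^{2} + 3 \right)}}{96} + \frac{\sqrt{3} \operatorname{atan}{\left(\frac{\sqrt{3} \theta}{3} \right)}}{16} + \frac{1}{2 \theta - 2}; value = - \frac{3 \log{\left(\frac{11}{2} \right)}}{4} - \frac{\sqrt{3} \operatorname{atan}{\left(\frac{7 \sqrt{3}}{6} \right)}}{16} - \frac{6}{55} - \frac{\log{\left(\frac{181}{4} \right)}}{96} + \frac{\log{\left(\frac{61}{4} \right)}}{96} + \frac{\sqrt{3} \operatorname{atan}{\left(\frac{13 \sqrt{3}}{6} \right)}}{16} + \frac{3 \log{\left(\frac{5}{2} \right)}}{4} + \frac{61 \log{\left(2 \right)}}{48} + \frac{61 \log{\left(\frac{7}{2} \right)}}{48}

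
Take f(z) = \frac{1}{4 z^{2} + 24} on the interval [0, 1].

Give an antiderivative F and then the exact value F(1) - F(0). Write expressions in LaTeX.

Antiderivative: F(z) = \frac{\sqrt{6} \operatorname{atan}{\left(\frac{\sqrt{6} z}{6} \right)}}{24}; value = \frac{\sqrt{6} \operatorname{atan}{\left(\frac{\sqrt{6}}{6} \right)}}{24}

A candidate is checked by its d/dz: the result must match f(z).
F(z) = \frac{\sqrt{6} \operatorname{atan}{\left(\frac{\sqrt{6} z}{6} \right)}}{24} is an antiderivative of f.
Check: d/dz[\frac{\sqrt{6} \operatorname{atan}{\left(\frac{\sqrt{6} z}{6} \right)}}{24}] = \frac{1}{4 z^{2} + 24} = f(z).
F(1) = \frac{\sqrt{6} \operatorname{atan}{\left(\frac{\sqrt{6}}{6} \right)}}{24}; F(0) = 0.
Integral = F(1) - F(0) = \frac{\sqrt{6} \operatorname{atan}{\left(\frac{\sqrt{6}}{6} \right)}}{24}.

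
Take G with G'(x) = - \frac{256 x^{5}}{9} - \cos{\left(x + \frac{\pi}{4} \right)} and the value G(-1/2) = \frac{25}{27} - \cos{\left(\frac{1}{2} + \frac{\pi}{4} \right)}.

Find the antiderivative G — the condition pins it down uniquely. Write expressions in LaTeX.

G(x) = - \frac{128 x^{6}}{27} - \sin{\left(x + \frac{\pi}{4} \right)} + 1

The integrand splits into summands that can be handled one at a time.
A general antiderivative is - \frac{128 x^{6}}{27} - \sin{\left(x + \frac{\pi}{4} \right)} + C.
The condition gives C = \frac{25}{27} - \cos{\left(\frac{1}{2} + \frac{\pi}{4} \right)} - (- \cos{\left(\frac{1}{2} + \frac{\pi}{4} \right)} - \frac{2}{27}) = 1.
So G(x) = - \frac{128 x^{6}}{27} - \sin{\left(x + \frac{\pi}{4} \right)} + 1.
Check: d/dx[- \frac{128 x^{6}}{27} - \sin{\left(x + \frac{\pi}{4} \right)} + 1] = - \frac{256 x^{5}}{9} - \cos{\left(x + \frac{\pi}{4} \right)} = G'(x).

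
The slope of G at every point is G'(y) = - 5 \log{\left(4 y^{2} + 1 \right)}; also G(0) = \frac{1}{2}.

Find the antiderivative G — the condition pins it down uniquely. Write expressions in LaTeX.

Since d/dy undoes antidifferentiation here, G(y) must give back the stated G'(y).
A general antiderivative is - 5 y \log{\left(4 y^{2} + 1 \right)} + 10 y - 5 \operatorname{atan}{\left(2 y \right)} + C.
The condition gives C = \frac{1}{2} - (0) = \frac{1}{2}.
So G(y) = - 5 y \log{\left(4 y^{2} + 1 \right)} + 10 y - 5 \operatorname{atan}{\left(2 y \right)} + \frac{1}{2}.
Check: d/dy[- 5 y \log{\left(4 y^{2} + 1 \right)} + 10 y - 5 \operatorname{atan}{\left(2 y \right)} + \frac{1}{2}] = - 5 \log{\left(4 y^{2} + 1 \right)} = G'(y).

G(y) = - 5 y \log{\left(4 y^{2} + 1 \right)} + 10 y - 5 \operatorname{atan}{\left(2 y \right)} + \frac{1}{2}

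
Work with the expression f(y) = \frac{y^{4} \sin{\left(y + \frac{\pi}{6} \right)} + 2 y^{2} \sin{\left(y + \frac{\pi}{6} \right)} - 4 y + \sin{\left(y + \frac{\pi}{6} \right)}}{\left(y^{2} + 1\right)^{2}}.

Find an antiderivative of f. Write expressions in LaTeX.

An antiderivative is F(y) = - \frac{y^{2} \cos{\left(y + \frac{\pi}{6} \right)} + \cos{\left(y + \frac{\pi}{6} \right)} - 2}{y^{2} + 1}.

A candidate is checked by its d/dy: the result must match f(y).
Check: d/dy[- \frac{y^{2} \cos{\left(y + \frac{\pi}{6} \right)} + \cos{\left(y + \frac{\pi}{6} \right)} - 2}{y^{2} + 1}] = \frac{y^{4} \sin{\left(y + \frac{\pi}{6} \right)} + 2 y^{2} \sin{\left(y + \frac{\pi}{6} \right)} - 4 y + \sin{\left(y + \frac{\pi}{6} \right)}}{y^{4} + 2 y^{2} + 1}, which equals f(y).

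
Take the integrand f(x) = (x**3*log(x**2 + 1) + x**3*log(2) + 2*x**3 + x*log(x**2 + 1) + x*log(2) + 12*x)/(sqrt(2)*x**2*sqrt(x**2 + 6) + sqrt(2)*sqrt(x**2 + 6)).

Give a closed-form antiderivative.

An antiderivative is F(x) = sqrt(2)*sqrt(x**2 + 6)*log(2*x**2 + 2)/2.

f has the shape u'v + uv' for u = sqrt(x**2/2 + 3) and v = log(2*x**2 + 2) — it is the derivative of the product u*v.
Check: d/dx[sqrt(2)*sqrt(x**2 + 6)*log(2*x**2 + 2)/2] = (sqrt(2)*x**3*log(x**2 + 1) + sqrt(2)*x**3*log(2) + 2*sqrt(2)*x**3 + sqrt(2)*x*log(x**2 + 1) + sqrt(2)*x*log(2) + 12*sqrt(2)*x)/(2*x**2*sqrt(x**2 + 6) + 2*sqrt(x**2 + 6)), which equals f(x).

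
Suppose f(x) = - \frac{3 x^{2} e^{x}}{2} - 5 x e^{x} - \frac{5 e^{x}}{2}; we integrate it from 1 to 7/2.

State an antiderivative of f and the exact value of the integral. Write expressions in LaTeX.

f has the shape u'v + uv' for u = - \frac{3 x^{2}}{2} - 2 x - \frac{1}{2} and v = e^{x} — it is the derivative of the product u*v.
F(x) = - \frac{3 x^{2} e^{x}}{2} - 2 x e^{x} - \frac{e^{x}}{2} is an antiderivative of f.
Check: d/dx[- \frac{3 x^{2} e^{x}}{2} - 2 x e^{x} - \frac{e^{x}}{2}] = - \frac{3 x^{2} e^{x}}{2} - 5 x e^{x} - \frac{5 e^{x}}{2} = f(x).
F(7/2) = - \frac{207 e^{\frac{7}{2}}}{8}; F(1) = - 4 e.
Integral = F(7/2) - F(1) = - \frac{207 e^{\frac{7}{2}}}{8} + 4 e.

Antiderivative: F(x) = - \frac{3 x^{2} e^{x}}{2} - 2 x e^{x} - \frac{e^{x}}{2}; value = - \frac{207 e^{\frac{7}{2}}}{8} + 4 e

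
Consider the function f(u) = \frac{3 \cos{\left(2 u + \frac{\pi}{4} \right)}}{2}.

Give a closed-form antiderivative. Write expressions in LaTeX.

An antiderivative is F(u) = \frac{3 \sin{\left(2 u + \frac{\pi}{4} \right)}}{4}.

Recover f(u) by differentiating a candidate F(u); any mismatch rules it out.
Check: d/du[\frac{3 \sin{\left(2 u + \frac{\pi}{4} \right)}}{4}] = \frac{3 \cos{\left(2 u + \frac{\pi}{4} \right)}}{2} = f(u).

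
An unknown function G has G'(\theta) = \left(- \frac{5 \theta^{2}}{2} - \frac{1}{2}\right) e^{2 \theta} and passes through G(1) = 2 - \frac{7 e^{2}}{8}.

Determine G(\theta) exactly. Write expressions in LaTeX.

G(\theta) = - \frac{10 \theta^{2} e^{2 \theta} - 10 \theta e^{2 \theta} + 7 e^{2 \theta} - 16}{8}

Recognize the product-rule pattern: G'(\theta) = u'v + uv' with u = - \frac{5 \theta^{2}}{4} + \frac{5 \theta}{4} - \frac{7}{8}, v = e^{2 \theta}, so integration by parts undoes it.
A general antiderivative is \frac{\left(- 10 \theta^{2} + 10 \theta - 7\right) e^{2 \theta}}{8} + C.
The condition gives C = 2 - \frac{7 e^{2}}{8} - (- \frac{7 e^{2}}{8}) = 2.
So G(\theta) = - \frac{10 \theta^{2} e^{2 \theta} - 10 \theta e^{2 \theta} + 7 e^{2 \theta} - 16}{8}.
Check: d/d\theta[- \frac{10 \theta^{2} e^{2 \theta} - 10 \theta e^{2 \theta} + 7 e^{2 \theta} - 16}{8}] = - \frac{5 \theta^{2} e^{2 \theta}}{2} - \frac{e^{2 \theta}}{2}, which equals G'(\theta).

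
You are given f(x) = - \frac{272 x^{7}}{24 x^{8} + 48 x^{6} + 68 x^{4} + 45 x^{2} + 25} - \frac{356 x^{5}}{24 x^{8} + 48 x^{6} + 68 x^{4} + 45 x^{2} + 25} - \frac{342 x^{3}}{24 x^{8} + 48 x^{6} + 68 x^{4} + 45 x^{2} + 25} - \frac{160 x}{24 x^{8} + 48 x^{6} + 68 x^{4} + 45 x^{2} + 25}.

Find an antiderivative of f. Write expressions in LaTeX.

An antiderivative is F(x) = \frac{- 2 \log{\left(2 x^{4} + x^{2} + \frac{5}{3} \right)} - 15 \log{\left(2 x^{4} + 3 x^{2} + \frac{5}{2} \right)}}{6}.

The integrand splits into summands that can be handled one at a time.
Check: d/dx[\frac{- 2 \log{\left(2 x^{4} + x^{2} + \frac{5}{3} \right)} - 15 \log{\left(2 x^{4} + 3 x^{2} + \frac{5}{2} \right)}}{6}] = \frac{- 272 x^{7} - 356 x^{5} - 342 x^{3} - 160 x}{24 x^{8} + 48 x^{6} + 68 x^{4} + 45 x^{2} + 25}, which equals f(x).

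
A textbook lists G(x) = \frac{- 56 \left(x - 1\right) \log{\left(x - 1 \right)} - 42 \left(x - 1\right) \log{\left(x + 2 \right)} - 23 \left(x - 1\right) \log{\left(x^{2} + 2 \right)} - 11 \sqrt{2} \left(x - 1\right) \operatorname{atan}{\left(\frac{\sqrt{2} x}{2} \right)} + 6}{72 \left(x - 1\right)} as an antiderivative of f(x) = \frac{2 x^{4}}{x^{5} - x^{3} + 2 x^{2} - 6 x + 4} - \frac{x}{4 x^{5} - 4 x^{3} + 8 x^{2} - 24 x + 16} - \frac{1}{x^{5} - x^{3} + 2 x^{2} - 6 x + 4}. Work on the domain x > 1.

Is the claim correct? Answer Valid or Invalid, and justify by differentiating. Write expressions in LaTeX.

d/dx[G] = \frac{- 8 x^{4} + x + 4}{4 x^{5} - 4 x^{3} + 8 x^{2} - 24 x + 16}
d/dx[G] - f(x) = \frac{- 8 x^{4} + x + 4}{2 x^{5} - 2 x^{3} + 4 x^{2} - 12 x + 8} != 0.

Invalid: d/dx[G] - f = \frac{- 8 x^{4} + x + 4}{2 x^{5} - 2 x^{3} + 4 x^{2} - 12 x + 8}, which is not 0.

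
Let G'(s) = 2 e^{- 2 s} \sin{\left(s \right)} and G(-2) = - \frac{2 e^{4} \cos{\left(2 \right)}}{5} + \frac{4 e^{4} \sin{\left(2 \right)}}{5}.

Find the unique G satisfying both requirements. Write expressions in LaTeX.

Differentiate the proposed G(s) back; it has to land on the given G'(s).
A general antiderivative is - \frac{4 e^{- 2 s} \sin{\left(s \right)}}{5} - \frac{2 e^{- 2 s} \cos{\left(s \right)}}{5} + C.
The condition gives C = - \frac{2 e^{4} \cos{\left(2 \right)}}{5} + \frac{4 e^{4} \sin{\left(2 \right)}}{5} - (- \frac{2 e^{4} \cos{\left(2 \right)}}{5} + \frac{4 e^{4} \sin{\left(2 \right)}}{5}) = 0.
So G(s) = \frac{2 \left(- 2 \sin{\left(s \right)} - \cos{\left(s \right)}\right) e^{- 2 s}}{5}.
Check: d/ds[\frac{2 \left(- 2 \sin{\left(s \right)} - \cos{\left(s \right)}\right) e^{- 2 s}}{5}] = 2 e^{- 2 s} \sin{\left(s \right)} = G'(s).

G(s) = \frac{2 \left(- 2 \sin{\left(s \right)} - \cos{\left(s \right)}\right) e^{- 2 s}}{5}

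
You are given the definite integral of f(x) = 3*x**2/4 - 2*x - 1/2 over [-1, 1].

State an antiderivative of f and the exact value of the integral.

The integrand splits into summands that can be handled one at a time.
F(x) = x**3/4 - x**2 - x/2 is an antiderivative of f.
Check: d/dx[x**3/4 - x**2 - x/2] = 3*x**2/4 - 2*x - 1/2 = f(x).
F(1) = -5/4; F(-1) = -3/4.
Integral = F(1) - F(-1) = -1/2.

Antiderivative: F(x) = x**3/4 - x**2 - x/2; value = -1/2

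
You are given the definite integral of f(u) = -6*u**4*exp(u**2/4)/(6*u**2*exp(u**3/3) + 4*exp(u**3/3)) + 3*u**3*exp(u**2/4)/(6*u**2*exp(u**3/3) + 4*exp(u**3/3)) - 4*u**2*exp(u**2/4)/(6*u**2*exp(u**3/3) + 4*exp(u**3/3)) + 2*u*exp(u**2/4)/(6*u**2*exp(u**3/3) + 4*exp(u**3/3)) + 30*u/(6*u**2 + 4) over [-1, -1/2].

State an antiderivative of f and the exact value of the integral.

Antiderivative: F(u) = exp(-u**3/3 + u**2/4) + 5*log(3*u**2/2 + 1)/2; value = -5*log(5/2)/2 - exp(7/12) + 5*log(11/8)/2 + exp(5/48)

Integrate term by term and add the pieces.
F(u) = exp(-u**3/3 + u**2/4) + 5*log(3*u**2/2 + 1)/2 is an antiderivative of f.
Check: d/du[exp(-u**3/3 + u**2/4) + 5*log(3*u**2/2 + 1)/2] = (-6*u**4*exp(u**2/4)*exp(-u**3/3) + 3*u**3*exp(u**2/4)*exp(-u**3/3) - 4*u**2*exp(u**2/4)*exp(-u**3/3) + 2*u*exp(u**2/4)*exp(-u**3/3) + 30*u)/(6*u**2 + 4), which equals f(u).
F(-1/2) = 5*log(11/8)/2 + exp(5/48); F(-1) = exp(7/12) + 5*log(5/2)/2.
Integral = F(-1/2) - F(-1) = -5*log(5/2)/2 - exp(7/12) + 5*log(11/8)/2 + exp(5/48).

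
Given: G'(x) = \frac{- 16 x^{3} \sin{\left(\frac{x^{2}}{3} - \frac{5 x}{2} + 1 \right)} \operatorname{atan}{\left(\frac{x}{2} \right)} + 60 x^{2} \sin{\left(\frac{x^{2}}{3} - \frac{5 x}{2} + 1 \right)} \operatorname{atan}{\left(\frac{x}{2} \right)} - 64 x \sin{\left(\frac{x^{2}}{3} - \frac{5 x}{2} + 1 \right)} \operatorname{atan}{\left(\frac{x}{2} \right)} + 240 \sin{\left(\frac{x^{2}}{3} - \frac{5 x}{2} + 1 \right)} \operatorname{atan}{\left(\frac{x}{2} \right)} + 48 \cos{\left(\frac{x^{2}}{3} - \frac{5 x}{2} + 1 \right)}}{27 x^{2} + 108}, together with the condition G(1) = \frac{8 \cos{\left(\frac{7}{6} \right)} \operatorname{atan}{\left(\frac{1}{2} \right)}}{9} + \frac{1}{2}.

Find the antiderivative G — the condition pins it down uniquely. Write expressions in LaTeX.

G'(x) has the shape u'v + uv' for u = \frac{8 \operatorname{atan}{\left(\frac{x}{2} \right)}}{9} and v = \cos{\left(\frac{x^{2}}{3} - \frac{5 x}{2} + 1 \right)} — it is the derivative of the product u*v.
A general antiderivative is \frac{8 \cos{\left(\frac{x^{2}}{3} - \frac{5 x}{2} + 1 \right)} \operatorname{atan}{\left(\frac{x}{2} \right)}}{9} + C.
The condition gives C = \frac{8 \cos{\left(\frac{7}{6} \right)} \operatorname{atan}{\left(\frac{1}{2} \right)}}{9} + \frac{1}{2} - (\frac{8 \cos{\left(\frac{7}{6} \right)} \operatorname{atan}{\left(\frac{1}{2} \right)}}{9}) = \frac{1}{2}.
So G(x) = \frac{8 \cos{\left(\frac{x^{2}}{3} - \frac{5 x}{2} + 1 \right)} \operatorname{atan}{\left(\frac{x}{2} \right)}}{9} + \frac{1}{2}.
Check: d/dx[\frac{8 \cos{\left(\frac{x^{2}}{3} - \frac{5 x}{2} + 1 \right)} \operatorname{atan}{\left(\frac{x}{2} \right)}}{9} + \frac{1}{2}] = \frac{- 16 x^{3} \sin{\left(\frac{x^{2}}{3} - \frac{5 x}{2} + 1 \right)} \operatorname{atan}{\left(\frac{x}{2} \right)} + 60 x^{2} \sin{\left(\frac{x^{2}}{3} - \frac{5 x}{2} + 1 \right)} \operatorname{atan}{\left(\frac{x}{2} \right)} - 64 x \sin{\left(\frac{x^{2}}{3} - \frac{5 x}{2} + 1 \right)} \operatorname{atan}{\left(\frac{x}{2} \right)} + 240 \sin{\left(\frac{x^{2}}{3} - \frac{5 x}{2} + 1 \right)} \operatorname{atan}{\left(\frac{x}{2} \right)} + 48 \cos{\left(\frac{x^{2}}{3} - \frac{5 x}{2} + 1 \right)}}{27 x^{2} + 108} = G'(x).

G(x) = \frac{8 \cos{\left(\frac{x^{2}}{3} - \frac{5 x}{2} + 1 \right)} \operatorname{atan}{\left(\frac{x}{2} \right)}}{9} + \frac{1}{2}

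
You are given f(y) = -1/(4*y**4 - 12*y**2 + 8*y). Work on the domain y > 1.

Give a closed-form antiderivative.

An antiderivative is F(y) = -log(y)/8 + log(y - 1)/9 + log(y + 2)/72 + 1/(12*y - 12).

Factor the denominator (4*y*(y - 1)**2*(y + 2)) and decompose: f = 1/(72*(y + 2)) + 1/(9*(y - 1)) - 1/(12*(y - 1)**2) - 1/(8*y); each piece integrates to a log, atan, or power term.
Check: d/dy[-log(y)/8 + log(y - 1)/9 + log(y + 2)/72 + 1/(12*y - 12)] = -1/(4*y**4 - 12*y**2 + 8*y) = f(y).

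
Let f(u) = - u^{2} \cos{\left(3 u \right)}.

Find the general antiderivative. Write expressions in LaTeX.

F(u) = - \frac{u^{2} \sin{\left(3 u \right)}}{3} - \frac{2 u \cos{\left(3 u \right)}}{9} + \frac{2 \sin{\left(3 u \right)}}{27} + C

Since d/du undoes antidifferentiation here, F'(u) = f(u) is required of F(u).
Check: d/du[- \frac{u^{2} \sin{\left(3 u \right)}}{3} - \frac{2 u \cos{\left(3 u \right)}}{9} + \frac{2 \sin{\left(3 u \right)}}{27}] = - u^{2} \cos{\left(3 u \right)} = f(u).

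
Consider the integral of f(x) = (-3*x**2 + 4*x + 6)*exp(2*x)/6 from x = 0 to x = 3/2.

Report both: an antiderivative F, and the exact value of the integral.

Antiderivative: F(x) = -x**2*exp(2*x)/4 + 7*x*exp(2*x)/12 + 5*exp(2*x)/24; value = -5/24 + 25*exp(3)/48

f has the shape u'v + uv' for u = -x**2/4 + 7*x/12 + 5/24 and v = exp(2*x) — it is the derivative of the product u*v.
F(x) = -x**2*exp(2*x)/4 + 7*x*exp(2*x)/12 + 5*exp(2*x)/24 is an antiderivative of f.
Check: d/dx[-x**2*exp(2*x)/4 + 7*x*exp(2*x)/12 + 5*exp(2*x)/24] = -x**2*exp(2*x)/2 + 2*x*exp(2*x)/3 + exp(2*x), which equals f(x).
F(3/2) = 25*exp(3)/48; F(0) = 5/24.
Integral = F(3/2) - F(0) = -5/24 + 25*exp(3)/48.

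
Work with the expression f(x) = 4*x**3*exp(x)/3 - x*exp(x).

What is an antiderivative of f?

Recognize the product-rule pattern: f = u'v + uv' with u = 4*x**3/3 - 4*x**2 + 7*x - 7, v = exp(x), so integration by parts undoes it.
Check: d/dx[(4*x**3 - 12*x**2 + 21*x - 21)*exp(x)/3] = 4*x**3*exp(x)/3 - x*exp(x) = f(x).

An antiderivative is F(x) = (4*x**3 - 12*x**2 + 21*x - 21)*exp(x)/3.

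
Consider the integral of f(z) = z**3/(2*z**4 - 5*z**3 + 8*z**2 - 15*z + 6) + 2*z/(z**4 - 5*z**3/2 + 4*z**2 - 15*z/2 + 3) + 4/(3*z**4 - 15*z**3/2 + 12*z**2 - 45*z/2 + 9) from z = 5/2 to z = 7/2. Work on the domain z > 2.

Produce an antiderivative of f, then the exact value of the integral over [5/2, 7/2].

The denominator factors as 3*(z - 2)*(2*z - 1)*(z**2 + 3); partial fractions split f into directly integrable pieces: (4*z - 11)/(39*(z**2 + 3)) - 115/(117*(2*z - 1)) + 8/(9*(z - 2)).
F(z) = -(-208*log(z - 2) + 115*log(z - 1/2) - 12*log(z**2 + 3) + 22*sqrt(3)*atan(sqrt(3)*z/3))/234 is an antiderivative of f.
Check: d/dz[-(-208*log(z - 2) + 115*log(z - 1/2) - 12*log(z**2 + 3) + 22*sqrt(3)*atan(sqrt(3)*z/3))/234] = (3*z**3 + 12*z + 8)/(6*z**4 - 15*z**3 + 24*z**2 - 45*z + 18), which equals f(z).
F(7/2) = -115*log(3)/234 - 11*sqrt(3)*atan(7*sqrt(3)/6)/117 + 2*log(61/4)/39 + 8*log(3/2)/9; F(5/2) = -323*log(2)/234 - 11*sqrt(3)*atan(5*sqrt(3)/6)/117 + 2*log(37/4)/39.
Integral = F(7/2) - F(5/2) = -115*log(3)/234 - 11*sqrt(3)*atan(7*sqrt(3)/6)/117 - 2*log(37/4)/39 + 2*log(61/4)/39 + 11*sqrt(3)*atan(5*sqrt(3)/6)/117 + 8*log(3/2)/9 + 323*log(2)/234.

Antiderivative: F(z) = -(-208*log(z - 2) + 115*log(z - 1/2) - 12*log(z**2 + 3) + 22*sqrt(3)*atan(sqrt(3)*z/3))/234; value = -115*log(3)/234 - 11*sqrt(3)*atan(7*sqrt(3)/6)/117 - 2*log(37/4)/39 + 2*log(61/4)/39 + 11*sqrt(3)*atan(5*sqrt(3)/6)/117 + 8*log(3/2)/9 + 323*log(2)/234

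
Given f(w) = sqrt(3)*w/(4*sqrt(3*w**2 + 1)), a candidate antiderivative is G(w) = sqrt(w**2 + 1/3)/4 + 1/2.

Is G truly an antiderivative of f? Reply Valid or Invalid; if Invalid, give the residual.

d/dw[G] = sqrt(3)*w/(4*sqrt(3*w**2 + 1))
This equals f(w) exactly, so the claim holds.

Valid - differentiating G returns exactly f.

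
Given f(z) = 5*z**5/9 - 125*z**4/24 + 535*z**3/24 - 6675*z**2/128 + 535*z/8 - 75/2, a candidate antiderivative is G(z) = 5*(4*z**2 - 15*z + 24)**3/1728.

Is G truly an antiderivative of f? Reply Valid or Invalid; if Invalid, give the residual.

d/dz[G] = 10*z**5/9 - 125*z**4/12 + 535*z**3/12 - 6675*z**2/64 + 535*z/4 - 75
d/dz[G] - f(z) = 5*z**5/9 - 125*z**4/24 + 535*z**3/24 - 6675*z**2/128 + 535*z/8 - 75/2 != 0.

Invalid: d/dz[G] - f = 5*z**5/9 - 125*z**4/24 + 535*z**3/24 - 6675*z**2/128 + 535*z/8 - 75/2, which is not 0.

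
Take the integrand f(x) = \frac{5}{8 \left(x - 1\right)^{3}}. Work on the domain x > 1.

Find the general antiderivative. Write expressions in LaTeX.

F(x) = - \frac{5}{16 \left(x - 1\right)^{2}} + C

Differentiate the proposed F(x) back; it has to land on f(x) exactly.
Check: d/dx[- \frac{5}{16 \left(x - 1\right)^{2}}] = \frac{5}{8 x^{3} - 24 x^{2} + 24 x - 8}, which equals f(x).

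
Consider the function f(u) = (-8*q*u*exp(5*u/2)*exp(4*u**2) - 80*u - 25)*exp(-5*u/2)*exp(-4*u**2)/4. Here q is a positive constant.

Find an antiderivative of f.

Recover f(u) by differentiating a candidate F(u); any mismatch rules it out.
Check: d/du[-q*u**2 + 5*exp(-4*u**2 - 5*u/2)/2] = (-8*q*u*exp(5*u/2)*exp(4*u**2) - 80*u - 25)*exp(-5*u/2)*exp(-4*u**2)/4 = f(u).

An antiderivative is F(u) = -q*u**2 + 5*exp(-4*u**2 - 5*u/2)/2.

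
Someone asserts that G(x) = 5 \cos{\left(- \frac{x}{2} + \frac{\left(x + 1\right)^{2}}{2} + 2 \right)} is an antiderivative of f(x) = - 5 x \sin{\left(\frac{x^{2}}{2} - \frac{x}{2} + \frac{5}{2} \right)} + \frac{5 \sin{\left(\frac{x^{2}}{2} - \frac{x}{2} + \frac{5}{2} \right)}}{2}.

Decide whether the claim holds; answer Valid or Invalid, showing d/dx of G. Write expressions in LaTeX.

d/dx[G] = - 5 x \sin{\left(\frac{x^{2}}{2} + \frac{x}{2} + \frac{5}{2} \right)} - \frac{5 \sin{\left(\frac{x^{2}}{2} + \frac{x}{2} + \frac{5}{2} \right)}}{2}
d/dx[G] - f(x) = 5 x \sin{\left(\frac{x^{2}}{2} - \frac{x}{2} + \frac{5}{2} \right)} - 5 x \sin{\left(\frac{x^{2}}{2} + \frac{x}{2} + \frac{5}{2} \right)} - \frac{5 \sin{\left(\frac{x^{2}}{2} - \frac{x}{2} + \frac{5}{2} \right)}}{2} - \frac{5 \sin{\left(\frac{x^{2}}{2} + \frac{x}{2} + \frac{5}{2} \right)}}{2} != 0.

Invalid: d/dx[G] - f = 5 x \sin{\left(\frac{x^{2}}{2} - \frac{x}{2} + \frac{5}{2} \right)} - 5 x \sin{\left(\frac{x^{2}}{2} + \frac{x}{2} + \frac{5}{2} \right)} - \frac{5 \sin{\left(\frac{x^{2}}{2} - \frac{x}{2} + \frac{5}{2} \right)}}{2} - \frac{5 \sin{\left(\frac{x^{2}}{2} + \frac{x}{2} + \frac{5}{2} \right)}}{2}, which is not 0.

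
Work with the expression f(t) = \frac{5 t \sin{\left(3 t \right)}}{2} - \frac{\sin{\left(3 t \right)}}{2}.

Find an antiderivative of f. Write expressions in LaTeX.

An antiderivative is F(t) = - \frac{5 t \cos{\left(3 t \right)}}{6} + \frac{5 \sin{\left(3 t \right)}}{18} + \frac{\cos{\left(3 t \right)}}{6}.

Integrate term by term and add the pieces.
Check: d/dt[- \frac{5 t \cos{\left(3 t \right)}}{6} + \frac{5 \sin{\left(3 t \right)}}{18} + \frac{\cos{\left(3 t \right)}}{6}] = \frac{5 t \sin{\left(3 t \right)}}{2} - \frac{\sin{\left(3 t \right)}}{2} = f(t).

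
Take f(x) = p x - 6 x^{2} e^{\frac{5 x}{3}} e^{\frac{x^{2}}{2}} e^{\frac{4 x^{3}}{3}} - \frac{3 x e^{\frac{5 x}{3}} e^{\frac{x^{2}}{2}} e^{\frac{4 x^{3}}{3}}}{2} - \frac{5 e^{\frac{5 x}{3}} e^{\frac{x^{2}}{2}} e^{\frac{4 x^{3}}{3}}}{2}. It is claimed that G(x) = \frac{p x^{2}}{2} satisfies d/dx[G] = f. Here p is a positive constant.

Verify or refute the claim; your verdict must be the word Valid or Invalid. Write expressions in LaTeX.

d/dx[G] = p x
d/dx[G] - f(x) = 6 x^{2} e^{\frac{5 x}{3}} e^{\frac{x^{2}}{2}} e^{\frac{4 x^{3}}{3}} + \frac{3 x e^{\frac{5 x}{3}} e^{\frac{x^{2}}{2}} e^{\frac{4 x^{3}}{3}}}{2} + \frac{5 e^{\frac{5 x}{3}} e^{\frac{x^{2}}{2}} e^{\frac{4 x^{3}}{3}}}{2} != 0.

Invalid: d/dx[G] - f = 6 x^{2} e^{\frac{5 x}{3}} e^{\frac{x^{2}}{2}} e^{\frac{4 x^{3}}{3}} + \frac{3 x e^{\frac{5 x}{3}} e^{\frac{x^{2}}{2}} e^{\frac{4 x^{3}}{3}}}{2} + \frac{5 e^{\frac{5 x}{3}} e^{\frac{x^{2}}{2}} e^{\frac{4 x^{3}}{3}}}{2}, which is not 0.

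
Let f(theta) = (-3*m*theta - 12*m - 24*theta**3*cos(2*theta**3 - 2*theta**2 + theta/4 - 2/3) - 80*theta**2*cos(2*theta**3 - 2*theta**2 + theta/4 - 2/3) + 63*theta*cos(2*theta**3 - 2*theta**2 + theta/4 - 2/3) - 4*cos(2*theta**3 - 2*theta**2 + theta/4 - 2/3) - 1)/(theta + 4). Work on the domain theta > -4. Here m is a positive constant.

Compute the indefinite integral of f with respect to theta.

Check any antiderivative F(theta) by computing F'(theta) and comparing it with f(theta).
Check: d/dtheta[-3*m*theta - log(theta + 4) - 4*sin(2*theta**3 - 2*theta**2 + theta/4 - 2/3)] = (-3*m*theta - 12*m - 24*theta**3*cos(2*theta**3 - 2*theta**2 + theta/4 - 2/3) - 80*theta**2*cos(2*theta**3 - 2*theta**2 + theta/4 - 2/3) + 63*theta*cos(2*theta**3 - 2*theta**2 + theta/4 - 2/3) - 4*cos(2*theta**3 - 2*theta**2 + theta/4 - 2/3) - 1)/(theta + 4) = f(theta).

F(theta) = -3*m*theta - log(theta + 4) - 4*sin(2*theta**3 - 2*theta**2 + theta/4 - 2/3) + C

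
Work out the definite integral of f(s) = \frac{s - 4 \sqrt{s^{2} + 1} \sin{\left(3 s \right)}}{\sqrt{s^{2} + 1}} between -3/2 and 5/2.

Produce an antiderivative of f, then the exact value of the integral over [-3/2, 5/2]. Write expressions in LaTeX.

Antiderivative: F(s) = \frac{3 \sqrt{s^{2} + 1} + 4 \cos{\left(3 s \right)}}{3}; value = - \frac{\sqrt{13}}{2} - \frac{4 \cos{\left(\frac{9}{2} \right)}}{3} + \frac{4 \cos{\left(\frac{15}{2} \right)}}{3} + \frac{\sqrt{29}}{2}

Since d/ds undoes antidifferentiation here, F'(s) = f(s) is required of F(s).
F(s) = \frac{3 \sqrt{s^{2} + 1} + 4 \cos{\left(3 s \right)}}{3} is an antiderivative of f.
Check: d/ds[\frac{3 \sqrt{s^{2} + 1} + 4 \cos{\left(3 s \right)}}{3}] = \frac{s - 4 \sqrt{s^{2} + 1} \sin{\left(3 s \right)}}{\sqrt{s^{2} + 1}} = f(s).
F(5/2) = \frac{4 \cos{\left(\frac{15}{2} \right)}}{3} + \frac{\sqrt{29}}{2}; F(-3/2) = \frac{4 \cos{\left(\frac{9}{2} \right)}}{3} + \frac{\sqrt{13}}{2}.
Integral = F(5/2) - F(-3/2) = - \frac{\sqrt{13}}{2} - \frac{4 \cos{\left(\frac{9}{2} \right)}}{3} + \frac{4 \cos{\left(\frac{15}{2} \right)}}{3} + \frac{\sqrt{29}}{2}.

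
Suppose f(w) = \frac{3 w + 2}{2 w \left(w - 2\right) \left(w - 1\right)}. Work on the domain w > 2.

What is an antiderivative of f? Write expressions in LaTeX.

The denominator factors as 2 w \left(w - 2\right) \left(w - 1\right); partial fractions split f into directly integrable pieces: - \frac{5}{2 \left(w - 1\right)} + \frac{2}{w - 2} + \frac{1}{2 w}.
Check: d/dw[\frac{\log{\left(w \right)}}{2} + 2 \log{\left(w - 2 \right)} - \frac{5 \log{\left(w - 1 \right)}}{2}] = \frac{3 w + 2}{2 w^{3} - 6 w^{2} + 4 w}, which equals f(w).

An antiderivative is F(w) = \frac{\log{\left(w \right)}}{2} + 2 \log{\left(w - 2 \right)} - \frac{5 \log{\left(w - 1 \right)}}{2}.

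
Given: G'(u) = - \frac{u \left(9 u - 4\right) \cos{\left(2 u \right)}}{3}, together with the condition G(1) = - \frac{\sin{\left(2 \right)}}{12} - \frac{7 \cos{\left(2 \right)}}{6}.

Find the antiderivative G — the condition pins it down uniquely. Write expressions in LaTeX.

Any candidate G(u) must reproduce the stated G'(u) exactly.
A general antiderivative is - \frac{3 u^{2} \sin{\left(2 u \right)}}{2} + \frac{2 u \sin{\left(2 u \right)}}{3} - \frac{3 u \cos{\left(2 u \right)}}{2} + \frac{3 \sin{\left(2 u \right)}}{4} + \frac{\cos{\left(2 u \right)}}{3} + C.
The condition gives C = - \frac{\sin{\left(2 \right)}}{12} - \frac{7 \cos{\left(2 \right)}}{6} - (- \frac{\sin{\left(2 \right)}}{12} - \frac{7 \cos{\left(2 \right)}}{6}) = 0.
So G(u) = - \frac{3 u^{2} \sin{\left(2 u \right)}}{2} + \frac{2 u \sin{\left(2 u \right)}}{3} - \frac{3 u \cos{\left(2 u \right)}}{2} + \frac{3 \sin{\left(2 u \right)}}{4} + \frac{\cos{\left(2 u \right)}}{3}.
Check: d/du[- \frac{3 u^{2} \sin{\left(2 u \right)}}{2} + \frac{2 u \sin{\left(2 u \right)}}{3} - \frac{3 u \cos{\left(2 u \right)}}{2} + \frac{3 \sin{\left(2 u \right)}}{4} + \frac{\cos{\left(2 u \right)}}{3}] = - 3 u^{2} \cos{\left(2 u \right)} + \frac{4 u \cos{\left(2 u \right)}}{3}, which equals G'(u).

G(u) = - \frac{3 u^{2} \sin{\left(2 u \right)}}{2} + \frac{2 u \sin{\left(2 u \right)}}{3} - \frac{3 u \cos{\left(2 u \right)}}{2} + \frac{3 \sin{\left(2 u \right)}}{4} + \frac{\cos{\left(2 u \right)}}{3}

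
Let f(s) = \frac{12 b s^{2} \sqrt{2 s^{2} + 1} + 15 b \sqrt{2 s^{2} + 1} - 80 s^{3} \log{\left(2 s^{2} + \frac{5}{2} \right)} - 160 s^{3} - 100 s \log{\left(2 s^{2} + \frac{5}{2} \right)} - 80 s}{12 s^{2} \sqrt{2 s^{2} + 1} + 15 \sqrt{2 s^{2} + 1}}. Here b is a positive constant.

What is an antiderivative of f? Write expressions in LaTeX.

An antiderivative F(s) passes only if d/ds[F] lands on f(s) exactly.
Check: d/ds[b s - \frac{10 \sqrt{2 s^{2} + 1} \log{\left(2 s^{2} + \frac{5}{2} \right)}}{3}] = \frac{12 b s^{2} \sqrt{2 s^{2} + 1} + 15 b \sqrt{2 s^{2} + 1} - 80 s^{3} \log{\left(2 s^{2} + \frac{5}{2} \right)} - 160 s^{3} - 100 s \log{\left(2 s^{2} + \frac{5}{2} \right)} - 80 s}{12 s^{2} \sqrt{2 s^{2} + 1} + 15 \sqrt{2 s^{2} + 1}} = f(s).

An antiderivative is F(s) = b s - \frac{10 \sqrt{2 s^{2} + 1} \log{\left(2 s^{2} + \frac{5}{2} \right)}}{3}.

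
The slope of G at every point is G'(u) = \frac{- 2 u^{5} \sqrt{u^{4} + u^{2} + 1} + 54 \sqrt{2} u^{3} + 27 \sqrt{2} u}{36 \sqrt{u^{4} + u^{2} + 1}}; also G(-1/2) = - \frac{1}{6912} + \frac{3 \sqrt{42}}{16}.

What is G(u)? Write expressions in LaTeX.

Whatever form G(u) takes, its d/du must return the stated G'(u).
A general antiderivative is - \frac{u^{6}}{108} + \frac{3 \sqrt{2 u^{4} + 2 u^{2} + 2}}{4} + C.
The condition gives C = - \frac{1}{6912} + \frac{3 \sqrt{42}}{16} - (- \frac{1}{6912} + \frac{3 \sqrt{42}}{16}) = 0.
So G(u) = - \frac{u^{6}}{108} + \frac{3 \sqrt{2} \sqrt{u^{4} + u^{2} + 1}}{4}.
Check: d/du[- \frac{u^{6}}{108} + \frac{3 \sqrt{2} \sqrt{u^{4} + u^{2} + 1}}{4}] = \frac{- 2 u^{5} \sqrt{u^{4} + u^{2} + 1} + 54 \sqrt{2} u^{3} + 27 \sqrt{2} u}{36 \sqrt{u^{4} + u^{2} + 1}} = G'(u).

G(u) = - \frac{u^{6}}{108} + \frac{3 \sqrt{2} \sqrt{u^{4} + u^{2} + 1}}{4}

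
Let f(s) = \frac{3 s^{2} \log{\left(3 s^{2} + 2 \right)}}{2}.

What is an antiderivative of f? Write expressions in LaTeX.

An antiderivative is F(s) = \frac{s^{3} \log{\left(3 s^{2} + 2 \right)}}{2} - \frac{s^{3}}{3} + \frac{2 s}{3} - \frac{2 \sqrt{6} \operatorname{atan}{\left(\frac{\sqrt{6} s}{2} \right)}}{9}.

Since d/ds undoes antidifferentiation here, F'(s) = f(s) is required of F(s).
Check: d/ds[\frac{s^{3} \log{\left(3 s^{2} + 2 \right)}}{2} - \frac{s^{3}}{3} + \frac{2 s}{3} - \frac{2 \sqrt{6} \operatorname{atan}{\left(\frac{\sqrt{6} s}{2} \right)}}{9}] = \frac{3 s^{2} \log{\left(3 s^{2} + 2 \right)}}{2} = f(s).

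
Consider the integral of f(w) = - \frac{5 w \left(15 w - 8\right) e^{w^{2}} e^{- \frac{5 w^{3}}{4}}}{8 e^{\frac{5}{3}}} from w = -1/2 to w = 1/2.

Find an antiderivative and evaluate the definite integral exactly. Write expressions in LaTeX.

f matches the chain-rule pattern g'(h)*h' with inner function h(w) = - \frac{5 w^{3}}{4} + w^{2} - \frac{5}{3}; substituting u = h(w) collapses the integral.
F(w) = \frac{5 e^{w^{2}} e^{- \frac{5 w^{3}}{4}}}{2 e^{\frac{5}{3}}} is an antiderivative of f.
Check: d/dw[\frac{5 e^{w^{2}} e^{- \frac{5 w^{3}}{4}}}{2 e^{\frac{5}{3}}}] = \frac{\left(- 75 w^{2} e^{w^{2}} + 40 w e^{w^{2}}\right) e^{- \frac{5 w^{3}}{4}}}{8 e^{\frac{5}{3}}}, which equals f(w).
F(1/2) = \frac{5}{2 e^{\frac{151}{96}}}; F(-1/2) = \frac{5}{2 e^{\frac{121}{96}}}.
Integral = F(1/2) - F(-1/2) = - \frac{5}{2 e^{\frac{121}{96}}} + \frac{5}{2 e^{\frac{151}{96}}}.

Antiderivative: F(w) = \frac{5 e^{w^{2}} e^{- \frac{5 w^{3}}{4}}}{2 e^{\frac{5}{3}}}; value = - \frac{5}{2 e^{\frac{121}{96}}} + \frac{5}{2 e^{\frac{151}{96}}}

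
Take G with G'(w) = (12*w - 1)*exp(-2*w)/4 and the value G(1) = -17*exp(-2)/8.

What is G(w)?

G'(w) has the shape u'v + uv' for u = -3*w/2 - 5/8 and v = exp(-2*w) — it is the derivative of the product u*v.
A general antiderivative is (-12*w - 5)*exp(-2*w)/8 + C.
The condition gives C = -17*exp(-2)/8 - (-17*exp(-2)/8) = 0.
So G(w) = (-12*w - 5)*exp(-2*w)/8.
Check: d/dw[(-12*w - 5)*exp(-2*w)/8] = (12*w - 1)*exp(-2*w)/4 = G'(w).

G(w) = (-12*w - 5)*exp(-2*w)/8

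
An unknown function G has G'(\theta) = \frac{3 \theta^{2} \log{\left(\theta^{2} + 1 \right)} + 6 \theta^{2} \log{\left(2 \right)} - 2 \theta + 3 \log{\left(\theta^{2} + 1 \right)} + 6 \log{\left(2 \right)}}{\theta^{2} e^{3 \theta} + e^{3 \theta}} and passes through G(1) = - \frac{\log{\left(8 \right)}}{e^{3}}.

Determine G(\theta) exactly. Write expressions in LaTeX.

Recognize the product-rule pattern: G'(\theta) = u'v + uv' with u = - e^{- 3 \theta}, v = \log{\left(4 \theta^{2} + 4 \right)}, so integration by parts undoes it.
A general antiderivative is - e^{- 3 \theta} \log{\left(4 \theta^{2} + 4 \right)} + C.
The condition gives C = - \frac{\log{\left(8 \right)}}{e^{3}} - (- \frac{\log{\left(8 \right)}}{e^{3}}) = 0.
So G(\theta) = - e^{- 3 \theta} \log{\left(4 \theta^{2} + 4 \right)}.
Check: d/d\theta[- e^{- 3 \theta} \log{\left(4 \theta^{2} + 4 \right)}] = \frac{3 \theta^{2} \log{\left(\theta^{2} + 1 \right)} + 6 \theta^{2} \log{\left(2 \right)} - 2 \theta + 3 \log{\left(\theta^{2} + 1 \right)} + 6 \log{\left(2 \right)}}{\theta^{2} e^{3 \theta} + e^{3 \theta}} = G'(\theta).

G(\theta) = - e^{- 3 \theta} \log{\left(4 \theta^{2} + 4 \right)}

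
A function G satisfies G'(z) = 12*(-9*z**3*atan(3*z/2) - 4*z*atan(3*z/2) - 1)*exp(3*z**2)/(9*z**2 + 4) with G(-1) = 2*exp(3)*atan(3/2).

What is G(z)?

G(z) = -2*exp(3*z**2)*atan(3*z/2)

Recognize the product-rule pattern: G'(z) = u'v + uv' with u = -2*atan(3*z/2), v = exp(3*z**2), so integration by parts undoes it.
A general antiderivative is -2*exp(3*z**2)*atan(3*z/2) + C.
The condition gives C = 2*exp(3)*atan(3/2) - (2*exp(3)*atan(3/2)) = 0.
So G(z) = -2*exp(3*z**2)*atan(3*z/2).
Check: d/dz[-2*exp(3*z**2)*atan(3*z/2)] = (-108*z**3*exp(3*z**2)*atan(3*z/2) - 48*z*exp(3*z**2)*atan(3*z/2) - 12*exp(3*z**2))/(9*z**2 + 4), which equals G'(z).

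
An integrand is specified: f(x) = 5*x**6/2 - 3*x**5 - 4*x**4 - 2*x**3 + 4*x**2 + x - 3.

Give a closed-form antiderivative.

Integrate term by term and add the pieces.
Check: d/dx[x*(75*x**6 - 105*x**5 - 168*x**4 - 105*x**3 + 280*x**2 + 105*x - 630)/210] = 5*x**6/2 - 3*x**5 - 4*x**4 - 2*x**3 + 4*x**2 + x - 3 = f(x).

An antiderivative is F(x) = x*(75*x**6 - 105*x**5 - 168*x**4 - 105*x**3 + 280*x**2 + 105*x - 630)/210.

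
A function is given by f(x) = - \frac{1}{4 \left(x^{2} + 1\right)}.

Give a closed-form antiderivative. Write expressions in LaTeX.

An antiderivative is F(x) = - \frac{\operatorname{atan}{\left(x \right)}}{4}.

Recover f(x) by differentiating a candidate F(x); any mismatch rules it out.
Check: d/dx[- \frac{\operatorname{atan}{\left(x \right)}}{4}] = - \frac{1}{4 x^{2} + 4}, which equals f(x).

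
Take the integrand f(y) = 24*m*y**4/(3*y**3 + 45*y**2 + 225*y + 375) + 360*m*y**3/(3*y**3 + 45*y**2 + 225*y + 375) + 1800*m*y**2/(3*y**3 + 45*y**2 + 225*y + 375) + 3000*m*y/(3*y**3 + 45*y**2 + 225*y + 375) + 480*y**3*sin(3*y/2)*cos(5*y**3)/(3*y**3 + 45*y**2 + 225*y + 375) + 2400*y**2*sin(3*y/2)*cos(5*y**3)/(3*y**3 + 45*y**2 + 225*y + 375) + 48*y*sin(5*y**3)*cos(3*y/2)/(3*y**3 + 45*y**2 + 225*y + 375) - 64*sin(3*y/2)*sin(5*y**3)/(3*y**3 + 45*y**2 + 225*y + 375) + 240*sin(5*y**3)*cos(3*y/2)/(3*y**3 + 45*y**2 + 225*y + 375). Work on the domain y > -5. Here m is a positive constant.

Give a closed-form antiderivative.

The integrand splits into summands that can be handled one at a time.
Check: d/dy[(12*m*y**4 + 120*m*y**3 + 300*m*y**2 + 32*sin(3*y/2)*sin(5*y**3))/(3*y**2 + 30*y + 75)] = (24*m*y**4 + 360*m*y**3 + 1800*m*y**2 + 3000*m*y + 480*y**3*sin(3*y/2)*cos(5*y**3) + 2400*y**2*sin(3*y/2)*cos(5*y**3) + 48*y*sin(5*y**3)*cos(3*y/2) - 64*sin(3*y/2)*sin(5*y**3) + 240*sin(5*y**3)*cos(3*y/2))/(3*y**3 + 45*y**2 + 225*y + 375), which equals f(y).

An antiderivative is F(y) = (12*m*y**4 + 120*m*y**3 + 300*m*y**2 + 32*sin(3*y/2)*sin(5*y**3))/(3*y**2 + 30*y + 75).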